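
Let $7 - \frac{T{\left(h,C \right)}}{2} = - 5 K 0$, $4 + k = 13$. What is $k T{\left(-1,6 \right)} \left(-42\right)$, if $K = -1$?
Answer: $-5292$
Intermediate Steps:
$k = 9$ ($k = -4 + 13 = 9$)
$T{\left(h,C \right)} = 14$ ($T{\left(h,C \right)} = 14 - 2 \left(-5\right) \left(-1\right) 0 = 14 - 2 \cdot 5 \cdot 0 = 14 - 0 = 14 + 0 = 14$)
$k T{\left(-1,6 \right)} \left(-42\right) = 9 \cdot 14 \left(-42\right) = 126 \left(-42\right) = -5292$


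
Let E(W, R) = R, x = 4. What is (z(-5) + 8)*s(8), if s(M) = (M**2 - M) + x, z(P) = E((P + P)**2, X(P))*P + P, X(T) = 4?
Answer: -1020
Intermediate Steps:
z(P) = 5*P (z(P) = 4*P + P = 5*P)
s(M) = 4 + M**2 - M (s(M) = (M**2 - M) + 4 = 4 + M**2 - M)
(z(-5) + 8)*s(8) = (5*(-5) + 8)*(4 + 8**2 - 1*8) = (-25 + 8)*(4 + 64 - 8) = -17*60 = -1020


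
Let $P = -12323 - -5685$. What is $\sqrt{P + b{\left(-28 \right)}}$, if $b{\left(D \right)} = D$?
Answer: $i \sqrt{6666} \approx 81.646 i$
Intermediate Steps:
$P = -6638$ ($P = -12323 + 5685 = -6638$)
$\sqrt{P + b{\left(-28 \right)}} = \sqrt{-6638 - 28} = \sqrt{-6666} = i \sqrt{6666}$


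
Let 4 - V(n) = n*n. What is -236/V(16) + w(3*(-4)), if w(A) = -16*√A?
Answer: 59/63 - 32*I*√3 ≈ 0.93651 - 55.426*I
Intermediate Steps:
V(n) = 4 - n² (V(n) = 4 - n*n = 4 - n²)
-236/V(16) + w(3*(-4)) = -236/(4 - 1*16²) - 16*2*I*√3 = -236/(4 - 1*256) - 32*I*√3 = -236/(4 - 256) - 32*I*√3 = -236/(-252) - 32*I*√3 = -236*(-1/252) - 32*I*√3 = 59/63 - 32*I*√3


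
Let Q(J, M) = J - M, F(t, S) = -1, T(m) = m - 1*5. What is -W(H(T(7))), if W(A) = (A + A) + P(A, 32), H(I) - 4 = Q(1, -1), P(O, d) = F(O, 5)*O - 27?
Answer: 21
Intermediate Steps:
T(m) = -5 + m (T(m) = m - 5 = -5 + m)
P(O, d) = -27 - O (P(O, d) = -O - 27 = -27 - O)
H(I) = 6 (H(I) = 4 + (1 - 1*(-1)) = 4 + (1 + 1) = 4 + 2 = 6)
W(A) = -27 + A (W(A) = (A + A) + (-27 - A) = 2*A + (-27 - A) = -27 + A)
-W(H(T(7))) = -(-27 + 6) = -1*(-21) = 21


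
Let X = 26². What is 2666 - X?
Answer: 1990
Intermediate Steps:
X = 676
2666 - X = 2666 - 1*676 = 2666 - 676 = 1990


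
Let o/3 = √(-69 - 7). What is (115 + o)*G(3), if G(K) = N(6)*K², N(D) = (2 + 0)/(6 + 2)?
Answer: 1035/4 + 27*I*√19/2 ≈ 258.75 + 58.845*I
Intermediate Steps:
N(D) = ¼ (N(D) = 2/8 = 2*(⅛) = ¼)
o = 6*I*√19 (o = 3*√(-69 - 7) = 3*√(-76) = 3*(2*I*√19) = 6*I*√19 ≈ 26.153*I)
G(K) = K²/4
(115 + o)*G(3) = (115 + 6*I*√19)*((¼)*3²) = (115 + 6*I*√19)*((¼)*9) = (115 + 6*I*√19)*(9/4) = 1035/4 + 27*I*√19/2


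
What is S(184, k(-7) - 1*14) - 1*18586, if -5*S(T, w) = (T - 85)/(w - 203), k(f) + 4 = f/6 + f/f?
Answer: -123317516/6635 ≈ -18586.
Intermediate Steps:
k(f) = -3 + f/6 (k(f) = -4 + (f/6 + f/f) = -4 + (f*(1/6) + 1) = -4 + (f/6 + 1) = -4 + (1 + f/6) = -3 + f/6)
S(T, w) = -(-85 + T)/(5*(-203 + w)) (S(T, w) = -(T - 85)/(5*(w - 203)) = -(-85 + T)/(5*(-203 + w)))
S(184, k(-7) - 1*14) - 1*18586 = (85 - 1*184)/(5*(-203 + ((-3 + (1/6)*(-7)) - 1*14))) - 1*18586 = (85 - 184)/(5*(-203 + ((-3 - 7/6) - 14))) - 18586 = (1/5)*(-99)/(-203 + (-25/6 - 14)) - 18586 = (1/5)*(-99)/(-203 - 109/6) - 18586 = (1/5)*(-99)/(-1327/6) - 18586 = (1/5)*(-6/1327)*(-99) - 18586 = 594/6635 - 18586 = -123317516/6635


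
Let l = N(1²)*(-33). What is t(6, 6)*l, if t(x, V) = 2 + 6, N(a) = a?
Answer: -264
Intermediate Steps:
t(x, V) = 8
l = -33 (l = 1²*(-33) = 1*(-33) = -33)
t(6, 6)*l = 8*(-33) = -264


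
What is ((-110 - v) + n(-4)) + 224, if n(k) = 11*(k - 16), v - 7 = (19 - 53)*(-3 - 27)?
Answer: -1133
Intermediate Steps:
v = 1027 (v = 7 + (19 - 53)*(-3 - 27) = 7 - 34*(-30) = 7 + 1020 = 1027)
n(k) = -176 + 11*k (n(k) = 11*(-16 + k) = -176 + 11*k)
((-110 - v) + n(-4)) + 224 = ((-110 - 1*1027) + (-176 + 11*(-4))) + 224 = ((-110 - 1027) + (-176 - 44)) + 224 = (-1137 - 220) + 224 = -1357 + 224 = -1133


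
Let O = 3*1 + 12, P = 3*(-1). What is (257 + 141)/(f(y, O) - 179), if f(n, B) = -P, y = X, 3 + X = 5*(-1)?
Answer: -199/88 ≈ -2.2614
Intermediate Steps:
X = -8 (X = -3 + 5*(-1) = -3 - 5 = -8)
y = -8
P = -3
O = 15 (O = 3 + 12 = 15)
f(n, B) = 3 (f(n, B) = -1*(-3) = 3)
(257 + 141)/(f(y, O) - 179) = (257 + 141)/(3 - 179) = 398/(-176) = 398*(-1/176) = -199/88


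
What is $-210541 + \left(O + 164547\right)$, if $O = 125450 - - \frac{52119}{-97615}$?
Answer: $\frac{7756045321}{97615} \approx 79456.0$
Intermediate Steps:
$O = \frac{12245749631}{97615}$ ($O = 125450 - \left(-52119\right) \left(- \frac{1}{97615}\right) = 125450 - \frac{52119}{97615} = \frac{12245749631}{97615} \approx 1.2545 \cdot 10^{5}$)
$-210541 + \left(O + 164547\right) = -210541 + \left(\frac{12245749631}{97615} + 164547\right) = -210541 + \frac{28308005036}{97615} = \frac{7756045321}{97615}$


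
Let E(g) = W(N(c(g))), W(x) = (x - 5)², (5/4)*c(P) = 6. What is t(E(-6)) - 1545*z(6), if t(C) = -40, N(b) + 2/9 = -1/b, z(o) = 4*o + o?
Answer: -46390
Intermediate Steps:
z(o) = 5*o
c(P) = 24/5 (c(P) = (⅘)*6 = 24/5)
N(b) = -2/9 - 1/b
W(x) = (-5 + x)²
E(g) = 152881/5184 (E(g) = (-5 + (-2/9 - 1/24/5))² = (-5 + (-2/9 - 1*5/24))² = (-5 + (-2/9 - 5/24))² = (-5 - 31/72)² = (-391/72)² = 152881/5184)
t(E(-6)) - 1545*z(6) = -40 - 7725*6 = -40 - 1545*30 = -40 - 46350 = -46390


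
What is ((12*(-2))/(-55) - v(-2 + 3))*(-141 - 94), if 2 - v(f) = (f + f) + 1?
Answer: -3713/11 ≈ -337.55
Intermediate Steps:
v(f) = 1 - 2*f (v(f) = 2 - ((f + f) + 1) = 2 - (2*f + 1) = 2 - (1 + 2*f) = 2 + (-1 - 2*f) = 1 - 2*f)
((12*(-2))/(-55) - v(-2 + 3))*(-141 - 94) = ((12*(-2))/(-55) - (1 - 2*(-2 + 3)))*(-141 - 94) = (-24*(-1/55) - (1 - 2*1))*(-235) = (24/55 - (1 - 2))*(-235) = (24/55 - 1*(-1))*(-235) = (24/55 + 1)*(-235) = (79/55)*(-235) = -3713/11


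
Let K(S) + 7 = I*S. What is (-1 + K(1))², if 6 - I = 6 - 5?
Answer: 9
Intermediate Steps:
I = 5 (I = 6 - (6 - 5) = 6 - 1*1 = 6 - 1 = 5)
K(S) = -7 + 5*S
(-1 + K(1))² = (-1 + (-7 + 5*1))² = (-1 + (-7 + 5))² = (-1 - 2)² = (-3)² = 9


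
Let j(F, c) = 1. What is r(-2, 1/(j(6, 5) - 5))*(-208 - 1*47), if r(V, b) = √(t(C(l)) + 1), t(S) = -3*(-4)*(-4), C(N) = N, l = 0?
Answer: -255*I*√47 ≈ -1748.2*I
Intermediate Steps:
t(S) = -48 (t(S) = 12*(-4) = -48)
r(V, b) = I*√47 (r(V, b) = √(-48 + 1) = √(-47) = I*√47)
r(-2, 1/(j(6, 5) - 5))*(-208 - 1*47) = (I*√47)*(-208 - 1*47) = (I*√47)*(-208 - 47) = (I*√47)*(-255) = -255*I*√47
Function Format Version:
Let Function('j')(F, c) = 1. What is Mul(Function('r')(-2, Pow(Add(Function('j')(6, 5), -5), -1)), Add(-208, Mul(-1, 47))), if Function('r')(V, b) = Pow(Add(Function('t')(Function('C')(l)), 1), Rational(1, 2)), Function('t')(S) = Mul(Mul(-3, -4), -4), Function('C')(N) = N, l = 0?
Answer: Mul(-255, I, Pow(47, Rational(1, 2))) ≈ Mul(-1748.2, I)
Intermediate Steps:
Function('t')(S) = -48 (Function('t')(S) = Mul(12, -4) = -48)
Function('r')(V, b) = Mul(I, Pow(47, Rational(1, 2))) (Function('r')(V, b) = Pow(Add(-48, 1), Rational(1, 2)) = Pow(-47, Rational(1, 2)) = Mul(I, Pow(47, Rational(1, 2))))
Mul(Function('r')(-2, Pow(Add(Function('j')(6, 5), -5), -1)), Add(-208, Mul(-1, 47))) = Mul(Mul(I, Pow(47, Rational(1, 2))), Add(-208, Mul(-1, 47))) = Mul(Mul(I, Pow(47, Rational(1, 2))), Add(-208, -47)) = Mul(Mul(I, Pow(47, Rational(1, 2))), -255) = Mul(-255, I, Pow(47, Rational(1, 2)))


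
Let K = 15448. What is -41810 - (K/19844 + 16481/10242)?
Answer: -2124510914065/50810562 ≈ -41812.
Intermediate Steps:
-41810 - (K/19844 + 16481/10242) = -41810 - (15448/19844 + 16481/10242) = -41810 - (15448*(1/19844) + 16481*(1/10242)) = -41810 - (3862/4961 + 16481/10242) = -41810 - 1*121316845/50810562 = -41810 - 121316845/50810562 = -2124510914065/50810562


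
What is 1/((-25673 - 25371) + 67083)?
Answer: 1/16039 ≈ 6.2348e-5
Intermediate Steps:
1/((-25673 - 25371) + 67083) = 1/(-51044 + 67083) = 1/16039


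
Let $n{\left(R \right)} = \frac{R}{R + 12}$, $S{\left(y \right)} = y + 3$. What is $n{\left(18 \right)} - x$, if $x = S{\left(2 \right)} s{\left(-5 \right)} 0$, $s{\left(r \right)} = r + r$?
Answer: $\frac{3}{5} \approx 0.6$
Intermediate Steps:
$s{\left(r \right)} = 2 r$
$S{\left(y \right)} = 3 + y$
$x = 0$ ($x = \left(3 + 2\right) 2 \left(-5\right) 0 = 5 \left(-10\right) 0 = \left(-50\right) 0 = 0$)
$n{\left(R \right)} = \frac{R}{12 + R}$
$n{\left(18 \right)} - x = \frac{18}{12 + 18} - 0 = \frac{18}{30} + 0 = 18 \cdot \frac{1}{30} + 0 = \frac{3}{5} + 0 = \frac{3}{5}$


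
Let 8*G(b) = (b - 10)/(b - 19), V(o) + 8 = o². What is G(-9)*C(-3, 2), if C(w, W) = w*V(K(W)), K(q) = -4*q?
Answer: -57/4 ≈ -14.250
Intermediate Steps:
V(o) = -8 + o²
C(w, W) = w*(-8 + 16*W²) (C(w, W) = w*(-8 + (-4*W)²) = w*(-8 + 16*W²))
G(b) = (-10 + b)/(8*(-19 + b)) (G(b) = ((b - 10)/(b - 19))/8 = ((-10 + b)/(-19 + b))/8 = (-10 + b)/(8*(-19 + b)))
G(-9)*C(-3, 2) = ((-10 - 9)/(8*(-19 - 9)))*(8*(-3)*(-1 + 2*2²)) = ((⅛)*(-19)/(-28))*(8*(-3)*(-1 + 2*4)) = ((⅛)*(-1/28)*(-19))*(8*(-3)*(-1 + 8)) = 19*(8*(-3)*7)/224 = (19/224)*(-168) = -57/4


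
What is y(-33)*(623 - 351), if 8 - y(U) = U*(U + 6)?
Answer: -240176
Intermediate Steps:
y(U) = 8 - U*(6 + U) (y(U) = 8 - U*(U + 6) = 8 - U*(6 + U))
y(-33)*(623 - 351) = (8 - 1*(-33)² - 6*(-33))*(623 - 351) = (8 - 1*1089 + 198)*272 = (8 - 1089 + 198)*272 = -883*272 = -240176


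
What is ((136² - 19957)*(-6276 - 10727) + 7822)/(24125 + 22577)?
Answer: 24849205/46702 ≈ 532.08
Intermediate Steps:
((136² - 19957)*(-6276 - 10727) + 7822)/(24125 + 22577) = ((18496 - 19957)*(-17003) + 7822)/46702 = (-1461*(-17003) + 7822)*(1/46702) = (24841383 + 7822)*(1/46702) = 24849205*(1/46702) = 24849205/46702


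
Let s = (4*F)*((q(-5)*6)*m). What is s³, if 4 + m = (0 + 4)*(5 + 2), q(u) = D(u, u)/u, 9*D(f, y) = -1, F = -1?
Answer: -262144/125 ≈ -2097.2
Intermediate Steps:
D(f, y) = -⅑ (D(f, y) = (⅑)*(-1) = -⅑)
q(u) = -1/(9*u)
m = 24 (m = -4 + (0 + 4)*(5 + 2) = -4 + 4*7 = -4 + 28 = 24)
s = -64/5 (s = (4*(-1))*((-⅑/(-5)*6)*24) = -4*-⅑*(-⅕)*6*24 = -4*(1/45)*6*24 = -8*24/15 = -4*16/5 = -64/5 ≈ -12.800)
s³ = (-64/5)³ = -262144/125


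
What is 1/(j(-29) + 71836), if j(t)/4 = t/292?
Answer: 73/5243999 ≈ 1.3921e-5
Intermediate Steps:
j(t) = t/73 (j(t) = 4*(t/292) = t/73)
1/(j(-29) + 71836) = 1/((1/73)*(-29) + 71836) = 1/(-29/73 + 71836) = 1/(5243999/73) = 73/5243999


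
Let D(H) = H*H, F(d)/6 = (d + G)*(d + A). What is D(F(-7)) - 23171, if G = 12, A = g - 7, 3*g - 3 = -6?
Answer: 179329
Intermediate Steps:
g = -1 (g = 1 + (⅓)*(-6) = 1 - 2 = -1)
A = -8 (A = -1 - 7 = -8)
F(d) = 6*(-8 + d)*(12 + d) (F(d) = 6*((d + 12)*(d - 8)) = 6*((12 + d)*(-8 + d)) = 6*((-8 + d)*(12 + d)) = 6*(-8 + d)*(12 + d))
D(H) = H²
D(F(-7)) - 23171 = (-576 + 6*(-7)² + 24*(-7))² - 23171 = (-576 + 6*49 - 168)² - 23171 = (-576 + 294 - 168)² - 23171 = (-450)² - 23171 = 202500 - 23171 = 179329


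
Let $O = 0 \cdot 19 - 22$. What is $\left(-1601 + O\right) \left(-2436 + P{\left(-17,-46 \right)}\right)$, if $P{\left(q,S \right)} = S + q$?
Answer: $4055877$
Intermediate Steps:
$O = -22$ ($O = 0 - 22 = -22$)
$\left(-1601 + O\right) \left(-2436 + P{\left(-17,-46 \right)}\right) = \left(-1601 - 22\right) \left(-2436 - 63\right) = - 1623 \left(-2436 - 63\right) = \left(-1623\right) \left(-2499\right) = 4055877$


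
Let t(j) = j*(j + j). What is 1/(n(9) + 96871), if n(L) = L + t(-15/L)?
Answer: 9/871970 ≈ 1.0321e-5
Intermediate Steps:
t(j) = 2*j² (t(j) = j*(2*j) = 2*j²)
n(L) = L + 450/L² (n(L) = L + 2*(-15/L)² = L + 2*(225/L²) = L + 450/L²)
1/(n(9) + 96871) = 1/((9 + 450/9²) + 96871) = 1/((9 + 450*(1/81)) + 96871) = 1/((9 + 50/9) + 96871) = 1/(131/9 + 96871) = 1/(871970/9) = 9/871970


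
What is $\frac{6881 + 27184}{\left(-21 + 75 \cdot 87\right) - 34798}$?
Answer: $- \frac{34065}{28294} \approx -1.204$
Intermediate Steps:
$\frac{6881 + 27184}{\left(-21 + 75 \cdot 87\right) - 34798} = \frac{34065}{\left(-21 + 6525\right) - 34798} = \frac{34065}{6504 - 34798} = \frac{34065}{-28294} = 34065 \left(- \frac{1}{28294}\right) = - \frac{34065}{28294}$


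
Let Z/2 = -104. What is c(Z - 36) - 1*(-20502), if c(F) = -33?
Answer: 20469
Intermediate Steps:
Z = -208 (Z = 2*(-104) = -208)
c(Z - 36) - 1*(-20502) = -33 - 1*(-20502) = -33 + 20502 = 20469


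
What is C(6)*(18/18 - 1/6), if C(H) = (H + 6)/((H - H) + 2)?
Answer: 5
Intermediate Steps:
C(H) = 3 + H/2 (C(H) = (6 + H)/(0 + 2) = (6 + H)/2 = 3 + H/2)
C(6)*(18/18 - 1/6) = (3 + (1/2)*6)*(18/18 - 1/6) = (3 + 3)*(18*(1/18) - 1*1/6) = 6*(1 - 1/6) = 6*(5/6) = 5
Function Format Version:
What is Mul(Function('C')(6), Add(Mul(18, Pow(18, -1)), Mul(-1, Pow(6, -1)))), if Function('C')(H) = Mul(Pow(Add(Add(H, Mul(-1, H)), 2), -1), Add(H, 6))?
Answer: 5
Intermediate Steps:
Function('C')(H) = Add(3, Mul(Rational(1, 2), H)) (Function('C')(H) = Mul(Pow(Add(0, 2), -1), Add(6, H)) = Mul(Pow(2, -1), Add(6, H)) = Mul(Rational(1, 2), Add(6, H)) = Add(3, Mul(Rational(1, 2), H)))
Mul(Function('C')(6), Add(Mul(18, Pow(18, -1)), Mul(-1, Pow(6, -1)))) = Mul(Add(3, Mul(Rational(1, 2), 6)), Add(Mul(18, Pow(18, -1)), Mul(-1, Pow(6, -1)))) = Mul(Add(3, 3), Add(Mul(18, Rational(1, 18)), Mul(-1, Rational(1, 6)))) = Mul(6, Add(1, Rational(-1, 6))) = Mul(6, Rational(5, 6)) = 5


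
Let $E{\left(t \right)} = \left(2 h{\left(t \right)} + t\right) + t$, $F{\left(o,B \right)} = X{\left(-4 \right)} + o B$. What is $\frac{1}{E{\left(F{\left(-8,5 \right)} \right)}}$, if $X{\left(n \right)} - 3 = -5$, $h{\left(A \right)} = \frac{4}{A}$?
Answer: $- \frac{21}{1768} \approx -0.011878$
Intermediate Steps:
$X{\left(n \right)} = -2$ ($X{\left(n \right)} = 3 - 5 = -2$)
$F{\left(o,B \right)} = -2 + B o$ ($F{\left(o,B \right)} = -2 + o B = -2 + B o$)
$E{\left(t \right)} = 2 t + \frac{8}{t}$ ($E{\left(t \right)} = \left(2 \frac{4}{t} + t\right) + t = \left(\frac{8}{t} + t\right) + t = \left(t + \frac{8}{t}\right) + t = 2 t + \frac{8}{t}$)
$\frac{1}{E{\left(F{\left(-8,5 \right)} \right)}} = \frac{1}{2 \left(-2 + 5 \left(-8\right)\right) + \frac{8}{-2 + 5 \left(-8\right)}} = \frac{1}{2 \left(-2 - 40\right) + \frac{8}{-2 - 40}} = \frac{1}{2 \left(-42\right) + \frac{8}{-42}} = \frac{1}{-84 + 8 \left(- \frac{1}{42}\right)} = \frac{1}{-84 - \frac{4}{21}} = \frac{1}{- \frac{1768}{21}} = - \frac{21}{1768}$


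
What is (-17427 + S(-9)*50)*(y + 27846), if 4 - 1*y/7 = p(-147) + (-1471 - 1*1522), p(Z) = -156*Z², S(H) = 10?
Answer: -400253353731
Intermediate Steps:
y = 23618007 (y = 28 - 7*(-156*(-147)² + (-1471 - 1*1522)) = 28 - 7*(-156*21609 + (-1471 - 1522)) = 28 - 7*(-3371004 - 2993) = 28 - 7*(-3373997) = 28 + 23617979 = 23618007)
(-17427 + S(-9)*50)*(y + 27846) = (-17427 + 10*50)*(23618007 + 27846) = (-17427 + 500)*23645853 = -16927*23645853 = -400253353731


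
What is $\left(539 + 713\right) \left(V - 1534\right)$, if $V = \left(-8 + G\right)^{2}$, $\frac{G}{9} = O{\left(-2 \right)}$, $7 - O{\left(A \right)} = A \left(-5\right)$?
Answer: $-386868$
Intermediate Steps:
$O{\left(A \right)} = 7 + 5 A$ ($O{\left(A \right)} = 7 - A \left(-5\right) = 7 - - 5 A = 7 + 5 A$)
$G = -27$ ($G = 9 \left(7 + 5 \left(-2\right)\right) = 9 \left(7 - 10\right) = 9 \left(-3\right) = -27$)
$V = 1225$ ($V = \left(-8 - 27\right)^{2} = \left(-35\right)^{2} = 1225$)
$\left(539 + 713\right) \left(V - 1534\right) = \left(539 + 713\right) \left(1225 - 1534\right) = 1252 \left(-309\right) = -386868$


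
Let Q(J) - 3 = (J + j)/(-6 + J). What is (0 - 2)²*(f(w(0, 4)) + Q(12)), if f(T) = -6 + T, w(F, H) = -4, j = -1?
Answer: -62/3 ≈ -20.667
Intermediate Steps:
Q(J) = 3 + (-1 + J)/(-6 + J) (Q(J) = 3 + (J - 1)/(-6 + J) = 3 + (-1 + J)/(-6 + J))
(0 - 2)²*(f(w(0, 4)) + Q(12)) = (0 - 2)²*((-6 - 4) + (-19 + 4*12)/(-6 + 12)) = (-2)²*(-10 + (-19 + 48)/6) = 4*(-10 + (⅙)*29) = 4*(-10 + 29/6) = 4*(-31/6) = -62/3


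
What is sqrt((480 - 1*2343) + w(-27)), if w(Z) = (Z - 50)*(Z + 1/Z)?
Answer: sqrt(17727)/9 ≈ 14.794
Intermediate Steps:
w(Z) = (-50 + Z)*(Z + 1/Z)
sqrt((480 - 1*2343) + w(-27)) = sqrt((480 - 1*2343) + (1 + (-27)**2 - 50*(-27) - 50/(-27))) = sqrt((480 - 2343) + (1 + 729 + 1350 - 50*(-1/27))) = sqrt(-1863 + (1 + 729 + 1350 + 50/27)) = sqrt(-1863 + 56210/27) = sqrt(5909/27) = sqrt(17727)/9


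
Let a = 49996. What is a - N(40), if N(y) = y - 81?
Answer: 50037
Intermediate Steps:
N(y) = -81 + y
a - N(40) = 49996 - (-81 + 40) = 49996 - 1*(-41) = 49996 + 41 = 50037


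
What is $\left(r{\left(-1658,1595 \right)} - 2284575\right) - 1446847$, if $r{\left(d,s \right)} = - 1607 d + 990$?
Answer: $-1066026$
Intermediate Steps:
$r{\left(d,s \right)} = 990 - 1607 d$
$\left(r{\left(-1658,1595 \right)} - 2284575\right) - 1446847 = \left(\left(990 - -2664406\right) - 2284575\right) - 1446847 = \left(\left(990 + 2664406\right) - 2284575\right) - 1446847 = \left(2665396 - 2284575\right) - 1446847 = 380821 - 1446847 = -1066026$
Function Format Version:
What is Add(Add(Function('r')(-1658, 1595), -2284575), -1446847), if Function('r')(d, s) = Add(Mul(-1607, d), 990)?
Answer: -1066026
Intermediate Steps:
Function('r')(d, s) = Add(990, Mul(-1607, d))
Add(Add(Function('r')(-1658, 1595), -2284575), -1446847) = Add(Add(Add(990, Mul(-1607, -1658)), -2284575), -1446847) = Add(Add(Add(990, 2664406), -2284575), -1446847) = Add(Add(2665396, -2284575), -1446847) = Add(380821, -1446847) = -1066026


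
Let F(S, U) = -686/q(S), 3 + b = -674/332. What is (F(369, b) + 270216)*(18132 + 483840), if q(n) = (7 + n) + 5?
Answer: 17226275191640/127 ≈ 1.3564e+11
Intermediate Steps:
q(n) = 12 + n
b = -835/166 (b = -3 - 674/332 = -3 - 674*1/332 = -3 - 337/166 = -835/166 ≈ -5.0301)
F(S, U) = -686/(12 + S)
(F(369, b) + 270216)*(18132 + 483840) = (-686/(12 + 369) + 270216)*(18132 + 483840) = (-686/381 + 270216)*501972 = (102951610/381)*501972 = 17226275191640/127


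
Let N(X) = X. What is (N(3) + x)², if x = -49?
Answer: 2116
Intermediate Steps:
(N(3) + x)² = (3 - 49)² = (-46)² = 2116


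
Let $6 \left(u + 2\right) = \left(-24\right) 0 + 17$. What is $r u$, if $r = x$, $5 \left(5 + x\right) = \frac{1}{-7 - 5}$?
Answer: $- \frac{301}{72} \approx -4.1806$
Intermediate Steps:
$u = \frac{5}{6}$ ($u = -2 + \frac{\left(-24\right) 0 + 17}{6} = -2 + \frac{0 + 17}{6} = -2 + \frac{1}{6} \cdot 17 = -2 + \frac{17}{6} = \frac{5}{6} \approx 0.83333$)
$x = - \frac{301}{60}$ ($x = -5 + \frac{1}{5 \left(-7 - 5\right)} = -5 + \frac{1}{5 \left(-12\right)} = -5 + \frac{1}{5} \left(- \frac{1}{12}\right) = -5 - \frac{1}{60} = - \frac{301}{60} \approx -5.0167$)
$r = - \frac{301}{60} \approx -5.0167$
$r u = \left(- \frac{301}{60}\right) \frac{5}{6} = - \frac{301}{72}$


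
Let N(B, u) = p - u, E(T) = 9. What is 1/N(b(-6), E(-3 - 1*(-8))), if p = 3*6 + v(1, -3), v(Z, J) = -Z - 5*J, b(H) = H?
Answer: 1/23 ≈ 0.043478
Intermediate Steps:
p = 32 (p = 3*6 + (-1*1 - 5*(-3)) = 18 + (-1 + 15) = 18 + 14 = 32)
N(B, u) = 32 - u
1/N(b(-6), E(-3 - 1*(-8))) = 1/(32 - 1*9) = 1/(32 - 9) = 1/23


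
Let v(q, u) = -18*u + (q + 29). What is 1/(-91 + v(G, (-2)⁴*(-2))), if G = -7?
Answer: 1/507 ≈ 0.0019724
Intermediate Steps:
v(q, u) = 29 + q - 18*u (v(q, u) = -18*u + (29 + q) = 29 + q - 18*u)
1/(-91 + v(G, (-2)⁴*(-2))) = 1/(-91 + (29 - 7 - 18*(-2)⁴*(-2))) = 1/(-91 + (29 - 7 - 288*(-2))) = 1/(-91 + (29 - 7 - 18*(-32))) = 1/(-91 + (29 - 7 + 576)) = 1/(-91 + 598) = 1/507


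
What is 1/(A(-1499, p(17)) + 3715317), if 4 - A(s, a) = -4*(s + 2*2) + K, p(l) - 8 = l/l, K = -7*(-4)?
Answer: 1/3709313 ≈ 2.6959e-7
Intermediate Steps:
K = 28
p(l) = 9 (p(l) = 8 + l/l = 8 + 1 = 9)
A(s, a) = -8 + 4*s (A(s, a) = 4 - (-4*(s + 2*2) + 28) = 4 - (-4*(s + 4) + 28) = 4 - (-4*(4 + s) + 28) = 4 - ((-16 - 4*s) + 28) = 4 - (12 - 4*s) = 4 + (-12 + 4*s) = -8 + 4*s)
1/(A(-1499, p(17)) + 3715317) = 1/((-8 + 4*(-1499)) + 3715317) = 1/((-8 - 5996) + 3715317) = 1/(-6004 + 3715317) = 1/3709313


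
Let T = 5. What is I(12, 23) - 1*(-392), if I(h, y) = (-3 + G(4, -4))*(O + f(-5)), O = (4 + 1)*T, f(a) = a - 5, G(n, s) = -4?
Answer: 287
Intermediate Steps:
f(a) = -5 + a
O = 25 (O = (4 + 1)*5 = 5*5 = 25)
I(h, y) = -105 (I(h, y) = (-3 - 4)*(25 + (-5 - 5)) = -7*(25 - 10) = -7*15 = -105)
I(12, 23) - 1*(-392) = -105 - 1*(-392) = -105 + 392 = 287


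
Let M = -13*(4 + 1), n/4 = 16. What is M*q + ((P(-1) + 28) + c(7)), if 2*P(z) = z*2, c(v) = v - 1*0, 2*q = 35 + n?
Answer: -6367/2 ≈ -3183.5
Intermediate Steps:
n = 64 (n = 4*16 = 64)
q = 99/2 (q = (35 + 64)/2 = (1/2)*99 = 99/2 ≈ 49.500)
c(v) = v (c(v) = v + 0 = v)
P(z) = z (P(z) = (z*2)/2 = (2*z)/2 = z)
M = -65 (M = -13*5 = -65)
M*q + ((P(-1) + 28) + c(7)) = -65*99/2 + ((-1 + 28) + 7) = -6435/2 + (27 + 7) = -6435/2 + 34 = -6367/2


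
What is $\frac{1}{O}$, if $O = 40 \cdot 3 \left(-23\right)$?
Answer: $- \frac{1}{2760} \approx -0.00036232$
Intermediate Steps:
$O = -2760$ ($O = 120 \left(-23\right) = -2760$)
$\frac{1}{O} = \frac{1}{-2760} = - \frac{1}{2760}$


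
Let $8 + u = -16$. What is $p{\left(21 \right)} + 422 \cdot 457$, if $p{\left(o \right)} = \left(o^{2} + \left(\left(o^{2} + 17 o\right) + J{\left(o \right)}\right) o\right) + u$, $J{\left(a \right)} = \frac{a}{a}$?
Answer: $210050$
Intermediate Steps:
$J{\left(a \right)} = 1$
$u = -24$ ($u = -8 - 16 = -24$)
$p{\left(o \right)} = -24 + o^{2} + o \left(1 + o^{2} + 17 o\right)$ ($p{\left(o \right)} = \left(o^{2} + \left(\left(o^{2} + 17 o\right) + 1\right) o\right) - 24 = \left(o^{2} + \left(1 + o^{2} + 17 o\right) o\right) - 24 = \left(o^{2} + o \left(1 + o^{2} + 17 o\right)\right) - 24 = -24 + o^{2} + o \left(1 + o^{2} + 17 o\right)$)
$p{\left(21 \right)} + 422 \cdot 457 = \left(-24 + 21 + 21^{3} + 18 \cdot 21^{2}\right) + 422 \cdot 457 = \left(-24 + 21 + 9261 + 18 \cdot 441\right) + 192854 = \left(-24 + 21 + 9261 + 7938\right) + 192854 = 17196 + 192854 = 210050$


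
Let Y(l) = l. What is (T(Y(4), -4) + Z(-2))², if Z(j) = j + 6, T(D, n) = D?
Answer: 64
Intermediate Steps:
Z(j) = 6 + j
(T(Y(4), -4) + Z(-2))² = (4 + (6 - 2))² = (4 + 4)² = 8² = 64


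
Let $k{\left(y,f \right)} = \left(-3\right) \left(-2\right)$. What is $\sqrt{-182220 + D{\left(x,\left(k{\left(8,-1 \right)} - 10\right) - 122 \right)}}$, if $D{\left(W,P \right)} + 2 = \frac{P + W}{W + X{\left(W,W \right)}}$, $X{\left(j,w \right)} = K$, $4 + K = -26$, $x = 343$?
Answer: $\frac{i \sqrt{17852039197}}{313} \approx 426.87 i$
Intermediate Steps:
$k{\left(y,f \right)} = 6$
$K = -30$ ($K = -4 - 26 = -30$)
$X{\left(j,w \right)} = -30$
$D{\left(W,P \right)} = -2 + \frac{P + W}{-30 + W}$ ($D{\left(W,P \right)} = -2 + \frac{P + W}{W - 30} = -2 + \frac{P + W}{-30 + W}$)
$\sqrt{-182220 + D{\left(x,\left(k{\left(8,-1 \right)} - 10\right) - 122 \right)}} = \sqrt{-182220 + \frac{60 + \left(\left(6 - 10\right) - 122\right) - 343}{-30 + 343}} = \sqrt{-182220 + \frac{60 - 126 - 343}{313}} = \sqrt{-182220 + \frac{1}{313} \left(-409\right)} = \sqrt{-182220 - \frac{409}{313}} = \sqrt{- \frac{57035269}{313}} = \frac{i \sqrt{17852039197}}{313}$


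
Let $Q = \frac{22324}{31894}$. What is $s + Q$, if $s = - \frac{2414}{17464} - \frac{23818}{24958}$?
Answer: $- \frac{18438633043}{46964616668} \approx -0.39261$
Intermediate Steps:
$Q = \frac{11162}{15947}$ ($Q = 22324 \cdot \frac{1}{31894} = \frac{11162}{15947} \approx 0.69994$)
$s = - \frac{119051541}{108966628}$ ($s = \left(-2414\right) \frac{1}{17464} - \frac{11909}{12479} = - \frac{1207}{8732} - \frac{11909}{12479} = - \frac{119051541}{108966628} \approx -1.0926$)
$s + Q = - \frac{119051541}{108966628} + \frac{11162}{15947} = - \frac{18438633043}{46964616668}$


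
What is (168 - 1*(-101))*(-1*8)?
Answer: -2152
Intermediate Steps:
(168 - 1*(-101))*(-1*8) = (168 + 101)*(-8) = 269*(-8) = -2152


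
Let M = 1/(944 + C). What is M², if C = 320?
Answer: 1/1597696 ≈ 6.2590e-7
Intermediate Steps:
M = 1/1264 (M = 1/(944 + 320) = 1/1264 ≈ 0.00079114)
M² = (1/1264)² = 1/1597696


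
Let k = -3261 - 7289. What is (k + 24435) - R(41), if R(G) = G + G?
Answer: 13803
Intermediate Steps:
k = -10550
R(G) = 2*G
(k + 24435) - R(41) = (-10550 + 24435) - 2*41 = 13885 - 1*82 = 13885 - 82 = 13803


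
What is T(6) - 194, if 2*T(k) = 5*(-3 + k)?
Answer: -373/2 ≈ -186.50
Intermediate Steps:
T(k) = -15/2 + 5*k/2 (T(k) = (5*(-3 + k))/2 = (-15 + 5*k)/2 = -15/2 + 5*k/2)
T(6) - 194 = (-15/2 + (5/2)*6) - 194 = (-15/2 + 15) - 194 = 15/2 - 194 = -373/2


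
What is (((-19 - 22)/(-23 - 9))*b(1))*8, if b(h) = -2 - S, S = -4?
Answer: 41/2 ≈ 20.500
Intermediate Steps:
b(h) = 2 (b(h) = -2 - 1*(-4) = -2 + 4 = 2)
(((-19 - 22)/(-23 - 9))*b(1))*8 = (((-19 - 22)/(-23 - 9))*2)*8 = (-41/(-32)*2)*8 = (-41*(-1/32)*2)*8 = ((41/32)*2)*8 = (41/16)*8 = 41/2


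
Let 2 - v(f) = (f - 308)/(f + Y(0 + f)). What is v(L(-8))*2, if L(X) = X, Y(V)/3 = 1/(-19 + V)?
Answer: -5396/73 ≈ -73.918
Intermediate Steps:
Y(V) = 3/(-19 + V)
v(f) = 2 - (-308 + f)/(f + 3/(-19 + f)) (v(f) = 2 - (f - 308)/(f + 3/(-19 + (0 + f))) = 2 - (-308 + f)/(f + 3/(-19 + f)))
v(L(-8))*2 = ((6 + (-19 - 8)*(308 - 8))/(3 - 8*(-19 - 8)))*2 = ((6 - 27*300)/(3 - 8*(-27)))*2 = ((6 - 8100)/(3 + 216))*2 = (-8094/219)*2 = ((1/219)*(-8094))*2 = -2698/73*2 = -5396/73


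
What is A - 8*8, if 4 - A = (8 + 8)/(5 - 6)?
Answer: -44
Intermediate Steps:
A = 20 (A = 4 - (8 + 8)/(5 - 6) = 4 - 16/(-1) = 4 - 16*(-1) = 4 - 1*(-16) = 4 + 16 = 20)
A - 8*8 = 20 - 8*8 = 20 - 64 = -44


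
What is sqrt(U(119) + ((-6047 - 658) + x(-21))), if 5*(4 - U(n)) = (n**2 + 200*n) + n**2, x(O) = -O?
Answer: I*sqrt(427610)/5 ≈ 130.78*I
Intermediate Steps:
U(n) = 4 - 40*n - 2*n**2/5 (U(n) = 4 - ((n**2 + 200*n) + n**2)/5 = 4 - (2*n**2 + 200*n)/5 = 4 + (-40*n - 2*n**2/5) = 4 - 40*n - 2*n**2/5)
sqrt(U(119) + ((-6047 - 658) + x(-21))) = sqrt((4 - 40*119 - 2/5*119**2) + ((-6047 - 658) - 1*(-21))) = sqrt((4 - 4760 - 2/5*14161) + (-6705 + 21)) = sqrt((4 - 4760 - 28322/5) - 6684) = sqrt(-52102/5 - 6684) = sqrt(-85522/5) = I*sqrt(427610)/5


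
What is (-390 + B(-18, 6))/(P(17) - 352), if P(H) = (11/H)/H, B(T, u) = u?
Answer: 110976/101717 ≈ 1.0910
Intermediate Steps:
P(H) = 11/H**2
(-390 + B(-18, 6))/(P(17) - 352) = (-390 + 6)/(11/17**2 - 352) = -384/(11*(1/289) - 352) = -384/(11/289 - 352) = -384/(-101717/289) = -384*(-289/101717) = 110976/101717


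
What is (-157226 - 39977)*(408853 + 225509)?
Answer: -125098089486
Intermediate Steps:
(-157226 - 39977)*(408853 + 225509) = -197203*634362 = -125098089486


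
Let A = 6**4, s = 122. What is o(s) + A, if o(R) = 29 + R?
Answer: 1447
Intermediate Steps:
A = 1296
o(s) + A = (29 + 122) + 1296 = 151 + 1296 = 1447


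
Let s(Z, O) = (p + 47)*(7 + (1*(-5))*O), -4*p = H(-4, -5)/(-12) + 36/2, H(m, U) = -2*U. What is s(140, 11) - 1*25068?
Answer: -27118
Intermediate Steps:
p = -103/24 (p = -(-2*(-5)/(-12) + 36/2)/4 = -(10*(-1/12) + 36*(½))/4 = -(-⅚ + 18)/4 = -¼*103/6 = -103/24 ≈ -4.2917)
s(Z, O) = 7175/24 - 5125*O/24 (s(Z, O) = (-103/24 + 47)*(7 + (1*(-5))*O) = 1025*(7 - 5*O)/24 = 7175/24 - 5125*O/24)
s(140, 11) - 1*25068 = (7175/24 - 5125/24*11) - 1*25068 = (7175/24 - 56375/24) - 25068 = -2050 - 25068 = -27118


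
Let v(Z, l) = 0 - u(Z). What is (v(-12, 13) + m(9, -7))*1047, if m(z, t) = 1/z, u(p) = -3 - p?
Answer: -27920/3 ≈ -9306.7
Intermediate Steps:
v(Z, l) = 3 + Z (v(Z, l) = 0 - (-3 - Z) = 0 + (3 + Z) = 3 + Z)
(v(-12, 13) + m(9, -7))*1047 = ((3 - 12) + 1/9)*1047 = (-9 + ⅑)*1047 = -80/9*1047 = -27920/3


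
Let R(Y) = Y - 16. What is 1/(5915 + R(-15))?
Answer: 1/5884 ≈ 0.00016995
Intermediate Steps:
R(Y) = -16 + Y
1/(5915 + R(-15)) = 1/(5915 + (-16 - 15)) = 1/(5915 - 31) = 1/5884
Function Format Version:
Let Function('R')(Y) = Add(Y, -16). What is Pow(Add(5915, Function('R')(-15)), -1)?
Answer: Rational(1, 5884) ≈ 0.00016995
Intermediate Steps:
Function('R')(Y) = Add(-16, Y)
Pow(Add(5915, Function('R')(-15)), -1) = Pow(Add(5915, Add(-16, -15)), -1) = Pow(Add(5915, -31), -1) = Pow(5884, -1) = Rational(1, 5884)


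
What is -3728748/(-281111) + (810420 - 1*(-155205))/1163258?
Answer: 4608943750359/327004619638 ≈ 14.094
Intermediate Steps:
-3728748/(-281111) + (810420 - 1*(-155205))/1163258 = -3728748*(-1/281111) + (810420 + 155205)*(1/1163258) = 3728748/281111 + 965625*(1/1163258) = 3728748/281111 + 965625/1163258 = 4608943750359/327004619638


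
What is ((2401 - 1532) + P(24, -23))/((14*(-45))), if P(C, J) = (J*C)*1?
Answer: -317/630 ≈ -0.50317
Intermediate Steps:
P(C, J) = C*J (P(C, J) = (C*J)*1 = C*J)
((2401 - 1532) + P(24, -23))/((14*(-45))) = ((2401 - 1532) + 24*(-23))/((14*(-45))) = (869 - 552)/(-630) = 317*(-1/630) = -317/630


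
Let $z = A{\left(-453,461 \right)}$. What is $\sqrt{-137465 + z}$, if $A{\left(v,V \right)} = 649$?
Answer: $4 i \sqrt{8551} \approx 369.89 i$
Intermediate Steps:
$z = 649$
$\sqrt{-137465 + z} = \sqrt{-137465 + 649} = \sqrt{-136816} = 4 i \sqrt{8551}$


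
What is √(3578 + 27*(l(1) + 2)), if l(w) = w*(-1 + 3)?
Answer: √3686 ≈ 60.712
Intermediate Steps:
l(w) = 2*w (l(w) = w*2 = 2*w)
√(3578 + 27*(l(1) + 2)) = √(3578 + 27*(2*1 + 2)) = √(3578 + 27*(2 + 2)) = √(3578 + 27*4) = √(3578 + 108) = √3686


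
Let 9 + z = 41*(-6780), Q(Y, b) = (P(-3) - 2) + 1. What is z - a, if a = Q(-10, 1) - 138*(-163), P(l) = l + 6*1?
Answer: -300485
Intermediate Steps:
P(l) = 6 + l (P(l) = l + 6 = 6 + l)
Q(Y, b) = 2 (Q(Y, b) = ((6 - 3) - 2) + 1 = (3 - 2) + 1 = 1 + 1 = 2)
a = 22496 (a = 2 - 138*(-163) = 2 + 22494 = 22496)
z = -277989 (z = -9 + 41*(-6780) = -9 - 277980 = -277989)
z - a = -277989 - 1*22496 = -277989 - 22496 = -300485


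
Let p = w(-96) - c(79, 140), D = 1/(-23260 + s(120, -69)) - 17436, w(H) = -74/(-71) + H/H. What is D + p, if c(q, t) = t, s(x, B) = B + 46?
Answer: -29051386604/1653093 ≈ -17574.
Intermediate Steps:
s(x, B) = 46 + B
w(H) = 145/71 (w(H) = -74*(-1/71) + 1 = 74/71 + 1 = 145/71)
D = -405962389/23283 (D = 1/(-23260 + (46 - 69)) - 17436 = 1/(-23260 - 23) - 17436 = 1/(-23283) - 17436 = -1/23283 - 17436 = -405962389/23283 ≈ -17436.)
p = -9795/71 (p = 145/71 - 1*140 = 145/71 - 140 = -9795/71 ≈ -137.96)
D + p = -405962389/23283 - 9795/71 = -29051386604/1653093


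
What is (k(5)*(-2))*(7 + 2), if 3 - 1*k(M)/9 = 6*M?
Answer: 4374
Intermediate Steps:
k(M) = 27 - 54*M
(k(5)*(-2))*(7 + 2) = ((27 - 54*5)*(-2))*(7 + 2) = ((27 - 270)*(-2))*9 = -243*(-2)*9 = 486*9 = 4374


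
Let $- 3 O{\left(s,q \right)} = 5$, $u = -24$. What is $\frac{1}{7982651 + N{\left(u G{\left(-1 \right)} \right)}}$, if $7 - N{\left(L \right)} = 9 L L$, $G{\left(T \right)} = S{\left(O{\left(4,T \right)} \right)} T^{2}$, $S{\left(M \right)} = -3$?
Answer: $\frac{1}{7936002} \approx 1.2601 \cdot 10^{-7}$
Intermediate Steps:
$O{\left(s,q \right)} = - \frac{5}{3}$ ($O{\left(s,q \right)} = \left(- \frac{1}{3}\right) 5 = - \frac{5}{3}$)
$G{\left(T \right)} = - 3 T^{2}$
$N{\left(L \right)} = 7 - 9 L^{2}$ ($N{\left(L \right)} = 7 - 9 L L = 7 - 9 L^{2}$)
$\frac{1}{7982651 + N{\left(u G{\left(-1 \right)} \right)}} = \frac{1}{7982651 + \left(7 - 9 \left(- 24 \left(- 3 \left(-1\right)^{2}\right)\right)^{2}\right)} = \frac{1}{7982651 + \left(7 - 9 \left(- 24 \left(\left(-3\right) 1\right)\right)^{2}\right)} = \frac{1}{7982651 + \left(7 - 9 \left(\left(-24\right) \left(-3\right)\right)^{2}\right)} = \frac{1}{7982651 + \left(7 - 9 \cdot 72^{2}\right)} = \frac{1}{7982651 + \left(7 - 46656\right)} = \frac{1}{7982651 - 46649} = \frac{1}{7936002}$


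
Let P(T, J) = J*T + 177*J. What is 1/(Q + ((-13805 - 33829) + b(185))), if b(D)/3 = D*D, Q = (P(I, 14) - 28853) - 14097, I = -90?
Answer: 1/13309 ≈ 7.5137e-5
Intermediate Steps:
P(T, J) = 177*J + J*T
Q = -41732 (Q = (14*(177 - 90) - 28853) - 14097 = (14*87 - 28853) - 14097 = (1218 - 28853) - 14097 = -27635 - 14097 = -41732)
b(D) = 3*D² (b(D) = 3*(D*D) = 3*D²)
1/(Q + ((-13805 - 33829) + b(185))) = 1/(-41732 + ((-13805 - 33829) + 3*185²)) = 1/(-41732 + (-47634 + 3*34225)) = 1/(-41732 + (-47634 + 102675)) = 1/(-41732 + 55041) = 1/13309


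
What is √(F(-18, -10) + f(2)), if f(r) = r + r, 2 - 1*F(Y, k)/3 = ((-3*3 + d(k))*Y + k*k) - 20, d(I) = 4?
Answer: 10*I*√5 ≈ 22.361*I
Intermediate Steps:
F(Y, k) = 66 - 3*k² + 15*Y (F(Y, k) = 6 - 3*(((-3*3 + 4)*Y + k*k) - 20) = 6 - 3*(((-9 + 4)*Y + k²) - 20) = 6 - 3*((-5*Y + k²) - 20) = 6 - 3*((k² - 5*Y) - 20) = 6 - 3*(-20 + k² - 5*Y) = 6 + (60 - 3*k² + 15*Y) = 66 - 3*k² + 15*Y)
f(r) = 2*r
√(F(-18, -10) + f(2)) = √((66 - 3*(-10)² + 15*(-18)) + 2*2) = √((66 - 3*100 - 270) + 4) = √((66 - 300 - 270) + 4) = √(-504 + 4) = √(-500) = 10*I*√5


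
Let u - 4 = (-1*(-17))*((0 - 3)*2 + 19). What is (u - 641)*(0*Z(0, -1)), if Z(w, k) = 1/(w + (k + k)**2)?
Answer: 0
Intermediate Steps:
Z(w, k) = 1/(w + 4*k**2) (Z(w, k) = 1/(w + (2*k)**2) = 1/(w + 4*k**2))
u = 225 (u = 4 + (-1*(-17))*((0 - 3)*2 + 19) = 4 + 17*(-3*2 + 19) = 4 + 17*(-6 + 19) = 4 + 17*13 = 4 + 221 = 225)
(u - 641)*(0*Z(0, -1)) = (225 - 641)*(0/(0 + 4*(-1)**2)) = -0/(0 + 4*1) = -0/(0 + 4) = -0/4 = -416*0 = 0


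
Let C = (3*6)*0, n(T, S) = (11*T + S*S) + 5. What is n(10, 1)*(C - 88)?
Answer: -10208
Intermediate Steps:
n(T, S) = 5 + S² + 11*T (n(T, S) = (11*T + S²) + 5 = (S² + 11*T) + 5 = 5 + S² + 11*T)
C = 0 (C = 18*0 = 0)
n(10, 1)*(C - 88) = (5 + 1² + 11*10)*(0 - 88) = (5 + 1 + 110)*(-88) = 116*(-88) = -10208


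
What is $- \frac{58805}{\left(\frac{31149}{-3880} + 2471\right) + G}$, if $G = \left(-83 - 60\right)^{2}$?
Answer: $- \frac{228163400}{88898451} \approx -2.5666$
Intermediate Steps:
$G = 20449$ ($G = \left(-83 - 60\right)^{2} = \left(-143\right)^{2} = 20449$)
$- \frac{58805}{\left(\frac{31149}{-3880} + 2471\right) + G} = - \frac{58805}{\left(\frac{31149}{-3880} + 2471\right) + 20449} = - \frac{58805}{\left(31149 \left(- \frac{1}{3880}\right) + 2471\right) + 20449} = - \frac{58805}{\left(- \frac{31149}{3880} + 2471\right) + 20449} = - \frac{58805}{\frac{9556331}{3880} + 20449} = - \frac{58805}{\frac{88898451}{3880}} = \left(-58805\right) \frac{3880}{88898451} = - \frac{228163400}{88898451}$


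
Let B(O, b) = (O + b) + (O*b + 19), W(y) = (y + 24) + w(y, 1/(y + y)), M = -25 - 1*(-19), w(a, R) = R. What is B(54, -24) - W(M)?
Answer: -15179/12 ≈ -1264.9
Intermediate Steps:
M = -6 (M = -25 + 19 = -6)
W(y) = 24 + y + 1/(2*y) (W(y) = (y + 24) + 1/(y + y) = (24 + y) + 1/(2*y) = 24 + y + 1/(2*y))
B(O, b) = 19 + O + b + O*b (B(O, b) = (O + b) + (19 + O*b) = 19 + O + b + O*b)
B(54, -24) - W(M) = (19 + 54 - 24 + 54*(-24)) - (24 - 6 + (½)/(-6)) = (19 + 54 - 24 - 1296) - (24 - 6 + (½)*(-⅙)) = -1247 - (24 - 6 - 1/12) = -1247 - 1*215/12 = -1247 - 215/12 = -15179/12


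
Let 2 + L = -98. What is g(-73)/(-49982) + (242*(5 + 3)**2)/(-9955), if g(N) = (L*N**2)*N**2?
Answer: 1284985217922/22616855 ≈ 56815.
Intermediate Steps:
L = -100 (L = -2 - 98 = -100)
g(N) = -100*N**4 (g(N) = (-100*N**2)*N**2 = -100*N**4)
g(-73)/(-49982) + (242*(5 + 3)**2)/(-9955) = -100*(-73)**4/(-49982) + (242*(5 + 3)**2)/(-9955) = -100*28398241*(-1/49982) + (242*8**2)*(-1/9955) = -2839824100*(-1/49982) + (242*64)*(-1/9955) = 1419912050/24991 + 15488*(-1/9955) = 1419912050/24991 - 1408/905 = 1284985217922/22616855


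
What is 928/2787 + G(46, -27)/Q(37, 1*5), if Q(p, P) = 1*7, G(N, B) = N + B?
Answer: 59449/19509 ≈ 3.0473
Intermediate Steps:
G(N, B) = B + N
Q(p, P) = 7
928/2787 + G(46, -27)/Q(37, 1*5) = 928/2787 + (-27 + 46)/7 = 928*(1/2787) + 19*(1/7) = 928/2787 + 19/7 = 59449/19509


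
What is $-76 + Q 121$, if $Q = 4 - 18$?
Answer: $-1770$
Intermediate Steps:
$Q = -14$ ($Q = 4 - 18 = -14$)
$-76 + Q 121 = -76 - 1694 = -1770$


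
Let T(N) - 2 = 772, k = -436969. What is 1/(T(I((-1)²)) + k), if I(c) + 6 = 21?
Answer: -1/436195 ≈ -2.2926e-6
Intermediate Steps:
I(c) = 15 (I(c) = -6 + 21 = 15)
T(N) = 774 (T(N) = 2 + 772 = 774)
1/(T(I((-1)²)) + k) = 1/(774 - 436969) = 1/(-436195) = -1/436195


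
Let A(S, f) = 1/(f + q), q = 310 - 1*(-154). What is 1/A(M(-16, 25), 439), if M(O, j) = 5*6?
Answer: 903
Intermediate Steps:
M(O, j) = 30
q = 464 (q = 310 + 154 = 464)
A(S, f) = 1/(464 + f) (A(S, f) = 1/(f + 464) = 1/(464 + f))
1/A(M(-16, 25), 439) = 1/(1/(464 + 439)) = 1/(1/903) = 903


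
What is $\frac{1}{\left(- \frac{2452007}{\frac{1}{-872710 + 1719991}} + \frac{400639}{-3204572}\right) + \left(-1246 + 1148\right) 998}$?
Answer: $- \frac{3204572}{6657623438962005651} \approx -4.8134 \cdot 10^{-13}$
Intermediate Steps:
$\frac{1}{\left(- \frac{2452007}{\frac{1}{-872710 + 1719991}} + \frac{400639}{-3204572}\right) + \left(-1246 + 1148\right) 998} = \frac{1}{\left(- \frac{2452007}{\frac{1}{847281}} + 400639 \left(- \frac{1}{3204572}\right)\right) - 97804} = \frac{1}{\left(- 2452007 \frac{1}{\frac{1}{847281}} - \frac{400639}{3204572}\right) - 97804} = \frac{1}{\left(\left(-2452007\right) 847281 - \frac{400639}{3204572}\right) - 97804} = \frac{1}{\left(-2077538942967 - \frac{400639}{3204572}\right) - 97804} = \frac{1}{- \frac{6657623125542045763}{3204572} - 97804} = \frac{1}{- \frac{6657623438962005651}{3204572}} = - \frac{3204572}{6657623438962005651}$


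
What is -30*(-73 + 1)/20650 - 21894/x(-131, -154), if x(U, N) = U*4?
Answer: 22662147/541030 ≈ 41.887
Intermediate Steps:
x(U, N) = 4*U
-30*(-73 + 1)/20650 - 21894/x(-131, -154) = -30*(-73 + 1)/20650 - 21894/(4*(-131)) = -30*(-72)*(1/20650) - 21894/(-524) = 2160*(1/20650) - 21894*(-1/524) = 216/2065 + 10947/262 = 22662147/541030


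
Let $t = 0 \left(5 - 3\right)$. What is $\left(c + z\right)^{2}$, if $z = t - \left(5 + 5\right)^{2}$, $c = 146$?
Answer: $2116$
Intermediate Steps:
$t = 0$ ($t = 0 \cdot 2 = 0$)
$z = -100$ ($z = 0 - \left(5 + 5\right)^{2} = 0 - 10^{2} = 0 - 100 = -100$)
$\left(c + z\right)^{2} = \left(146 - 100\right)^{2} = 46^{2} = 2116$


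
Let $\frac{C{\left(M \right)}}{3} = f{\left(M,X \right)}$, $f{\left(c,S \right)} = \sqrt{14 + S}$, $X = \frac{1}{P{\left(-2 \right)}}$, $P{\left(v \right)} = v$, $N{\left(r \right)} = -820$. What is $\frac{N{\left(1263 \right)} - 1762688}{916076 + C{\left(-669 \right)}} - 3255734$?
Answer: $- \frac{5464396166754381022}{1678390475309} + \frac{15871572 \sqrt{6}}{1678390475309} \approx -3.2557 \cdot 10^{6}$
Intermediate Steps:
$X = - \frac{1}{2}$ ($X = \frac{1}{-2} = - \frac{1}{2} \approx -0.5$)
$C{\left(M \right)} = \frac{9 \sqrt{6}}{2}$ ($C{\left(M \right)} = 3 \sqrt{14 - \frac{1}{2}} = 3 \sqrt{\frac{27}{2}} = 3 \frac{3 \sqrt{6}}{2} = \frac{9 \sqrt{6}}{2}$)
$\frac{N{\left(1263 \right)} - 1762688}{916076 + C{\left(-669 \right)}} - 3255734 = \frac{-820 - 1762688}{916076 + \frac{9 \sqrt{6}}{2}} - 3255734 = - \frac{1763508}{916076 + \frac{9 \sqrt{6}}{2}} - 3255734 = -3255734 - \frac{1763508}{916076 + \frac{9 \sqrt{6}}{2}}$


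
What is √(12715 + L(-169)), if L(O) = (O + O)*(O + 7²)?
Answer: 5*√2131 ≈ 230.81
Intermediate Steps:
L(O) = 2*O*(49 + O) (L(O) = (2*O)*(O + 49) = (2*O)*(49 + O) = 2*O*(49 + O))
√(12715 + L(-169)) = √(12715 + 2*(-169)*(49 - 169)) = √(12715 + 2*(-169)*(-120)) = √(12715 + 40560) = √53275 = 5*√2131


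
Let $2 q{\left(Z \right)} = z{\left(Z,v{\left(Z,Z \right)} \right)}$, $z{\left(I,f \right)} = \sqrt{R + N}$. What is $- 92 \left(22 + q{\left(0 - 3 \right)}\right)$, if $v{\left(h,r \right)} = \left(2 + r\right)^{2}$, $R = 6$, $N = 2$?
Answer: $-2024 - 92 \sqrt{2} \approx -2154.1$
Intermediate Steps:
$z{\left(I,f \right)} = 2 \sqrt{2}$ ($z{\left(I,f \right)} = \sqrt{6 + 2} = \sqrt{8} = 2 \sqrt{2}$)
$q{\left(Z \right)} = \sqrt{2}$ ($q{\left(Z \right)} = \frac{2 \sqrt{2}}{2} = \sqrt{2}$)
$- 92 \left(22 + q{\left(0 - 3 \right)}\right) = - 92 \left(22 + \sqrt{2}\right) = -2024 - 92 \sqrt{2}$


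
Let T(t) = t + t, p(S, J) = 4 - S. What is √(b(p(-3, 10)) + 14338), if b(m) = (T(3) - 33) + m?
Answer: √14318 ≈ 119.66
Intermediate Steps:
T(t) = 2*t
b(m) = -27 + m (b(m) = (2*3 - 33) + m = (6 - 33) + m = -27 + m)
√(b(p(-3, 10)) + 14338) = √((-27 + (4 - 1*(-3))) + 14338) = √((-27 + (4 + 3)) + 14338) = √((-27 + 7) + 14338) = √(-20 + 14338) = √14318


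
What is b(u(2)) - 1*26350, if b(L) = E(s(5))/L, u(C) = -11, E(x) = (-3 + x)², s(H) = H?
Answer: -289854/11 ≈ -26350.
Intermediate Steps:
b(L) = 4/L (b(L) = (-3 + 5)²/L = 2²/L = 4/L)
b(u(2)) - 1*26350 = 4/(-11) - 1*26350 = 4*(-1/11) - 26350 = -4/11 - 26350 = -289854/11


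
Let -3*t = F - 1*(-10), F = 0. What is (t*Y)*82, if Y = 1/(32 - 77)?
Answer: 164/27 ≈ 6.0741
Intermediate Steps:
t = -10/3 (t = -(0 - 1*(-10))/3 = -(0 + 10)/3 = -⅓*10 = -10/3 ≈ -3.3333)
Y = -1/45 (Y = 1/(-45) = -1/45 ≈ -0.022222)
(t*Y)*82 = -10/3*(-1/45)*82 = (2/27)*82 = 164/27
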